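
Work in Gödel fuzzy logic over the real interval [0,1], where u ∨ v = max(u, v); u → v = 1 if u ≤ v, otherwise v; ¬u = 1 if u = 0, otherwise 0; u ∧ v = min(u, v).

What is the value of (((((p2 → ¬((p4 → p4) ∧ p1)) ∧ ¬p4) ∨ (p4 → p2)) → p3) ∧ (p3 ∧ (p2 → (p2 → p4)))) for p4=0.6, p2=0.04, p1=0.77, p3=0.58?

(p4 → p4): 0.6 ≤ 0.6, so result = 1
((p4 → p4) ∧ p1) = min(1, 0.77) = 0.77
¬((p4 → p4) ∧ p1): Gödel ¬ of 0.77 = 0 (operand ≠ 0)
(p2 → ¬((p4 → p4) ∧ p1)): 0.04 > 0, so result = 0
¬p4: Gödel ¬ of 0.6 = 0 (operand ≠ 0)
((p2 → ¬((p4 → p4) ∧ p1)) ∧ ¬p4) = min(0, 0) = 0
(p4 → p2): 0.6 > 0.04, so result = 0.04
(((p2 → ¬((p4 → p4) ∧ p1)) ∧ ¬p4) ∨ (p4 → p2)) = max(0, 0.04) = 0.04
((((p2 → ¬((p4 → p4) ∧ p1)) ∧ ¬p4) ∨ (p4 → p2)) → p3): 0.04 ≤ 0.58, so result = 1
(p2 → p4): 0.04 ≤ 0.6, so result = 1
(p2 → (p2 → p4)): 0.04 ≤ 1, so result = 1
(p3 ∧ (p2 → (p2 → p4))) = min(0.58, 1) = 0.58
(((((p2 → ¬((p4 → p4) ∧ p1)) ∧ ¬p4) ∨ (p4 → p2)) → p3) ∧ (p3 ∧ (p2 → (p2 → p4)))) = min(1, 0.58) = 0.58

0.58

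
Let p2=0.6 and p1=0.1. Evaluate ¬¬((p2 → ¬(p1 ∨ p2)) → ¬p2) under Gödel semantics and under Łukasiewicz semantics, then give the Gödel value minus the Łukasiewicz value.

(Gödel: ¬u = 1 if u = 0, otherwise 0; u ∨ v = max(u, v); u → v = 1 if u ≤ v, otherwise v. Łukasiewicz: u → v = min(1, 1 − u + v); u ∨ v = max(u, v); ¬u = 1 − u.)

0.40

Gödel evaluation:
  (p1 ∨ p2) = max(0.1, 0.6) = 0.6
  ¬(p1 ∨ p2): Gödel ¬ of 0.6 = 0 (operand ≠ 0)
  (p2 → ¬(p1 ∨ p2)): 0.6 > 0, so result = 0
  ¬p2: Gödel ¬ of 0.6 = 0 (operand ≠ 0)
  ((p2 → ¬(p1 ∨ p2)) → ¬p2): 0 ≤ 0, so result = 1
  ¬((p2 → ¬(p1 ∨ p2)) → ¬p2): Gödel ¬ of 1 = 0 (operand ≠ 0)
  ¬¬((p2 → ¬(p1 ∨ p2)) → ¬p2): Gödel ¬ of 0 = 1 (operand is 0)
  Gödel value = 1
Łukasiewicz evaluation:
  (p1 ∨ p2) = max(0.1, 0.6) = 0.6
  ¬(p1 ∨ p2): Łukasiewicz ¬ gives 1 − 0.6 = 0.4
  (p2 → ¬(p1 ∨ p2)): min(1, 1 − 0.6 + 0.4) = 0.8
  ¬p2: Łukasiewicz ¬ gives 1 − 0.6 = 0.4
  ((p2 → ¬(p1 ∨ p2)) → ¬p2): min(1, 1 − 0.8 + 0.4) = 0.6
  ¬((p2 → ¬(p1 ∨ p2)) → ¬p2): Łukasiewicz ¬ gives 1 − 0.6 = 0.4
  ¬¬((p2 → ¬(p1 ∨ p2)) → ¬p2): Łukasiewicz ¬ gives 1 − 0.4 = 0.6
  Łukasiewicz value = 0.6
Difference: 1 − 0.6 = 0.40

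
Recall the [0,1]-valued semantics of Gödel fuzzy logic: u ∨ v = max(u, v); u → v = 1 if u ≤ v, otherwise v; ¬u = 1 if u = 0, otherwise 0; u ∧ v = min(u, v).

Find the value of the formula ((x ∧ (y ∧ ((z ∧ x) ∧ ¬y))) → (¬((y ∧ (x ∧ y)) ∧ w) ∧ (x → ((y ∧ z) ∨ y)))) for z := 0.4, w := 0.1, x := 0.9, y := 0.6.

1.00

(z ∧ x) = min(0.4, 0.9) = 0.4
¬y: Gödel ¬ of 0.6 = 0 (operand ≠ 0)
((z ∧ x) ∧ ¬y) = min(0.4, 0) = 0
(y ∧ ((z ∧ x) ∧ ¬y)) = min(0.6, 0) = 0
(x ∧ (y ∧ ((z ∧ x) ∧ ¬y))) = min(0.9, 0) = 0
(x ∧ y) = min(0.9, 0.6) = 0.6
(y ∧ (x ∧ y)) = min(0.6, 0.6) = 0.6
((y ∧ (x ∧ y)) ∧ w) = min(0.6, 0.1) = 0.1
¬((y ∧ (x ∧ y)) ∧ w): Gödel ¬ of 0.1 = 0 (operand ≠ 0)
(y ∧ z) = min(0.6, 0.4) = 0.4
((y ∧ z) ∨ y) = max(0.4, 0.6) = 0.6
(x → ((y ∧ z) ∨ y)): 0.9 > 0.6, so result = 0.6
(¬((y ∧ (x ∧ y)) ∧ w) ∧ (x → ((y ∧ z) ∨ y))) = min(0, 0.6) = 0
((x ∧ (y ∧ ((z ∧ x) ∧ ¬y))) → (¬((y ∧ (x ∧ y)) ∧ w) ∧ (x → ((y ∧ z) ∨ y)))): 0 ≤ 0, so result = 1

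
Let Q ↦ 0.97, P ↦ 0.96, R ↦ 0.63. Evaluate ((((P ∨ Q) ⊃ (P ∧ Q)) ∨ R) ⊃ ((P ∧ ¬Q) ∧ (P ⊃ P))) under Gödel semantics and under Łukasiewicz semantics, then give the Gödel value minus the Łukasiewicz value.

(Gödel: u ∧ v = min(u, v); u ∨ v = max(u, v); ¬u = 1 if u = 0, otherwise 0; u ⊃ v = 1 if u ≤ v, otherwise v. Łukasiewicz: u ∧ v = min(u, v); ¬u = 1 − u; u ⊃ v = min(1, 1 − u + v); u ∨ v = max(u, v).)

-0.04

Gödel evaluation:
  (P ∨ Q) = max(0.96, 0.97) = 0.97
  (P ∧ Q) = min(0.96, 0.97) = 0.96
  ((P ∨ Q) ⊃ (P ∧ Q)): 0.97 > 0.96, so result = 0.96
  (((P ∨ Q) ⊃ (P ∧ Q)) ∨ R) = max(0.96, 0.63) = 0.96
  ¬Q: Gödel ¬ of 0.97 = 0 (operand ≠ 0)
  (P ∧ ¬Q) = min(0.96, 0) = 0
  (P ⊃ P): 0.96 ≤ 0.96, so result = 1
  ((P ∧ ¬Q) ∧ (P ⊃ P)) = min(0, 1) = 0
  ((((P ∨ Q) ⊃ (P ∧ Q)) ∨ R) ⊃ ((P ∧ ¬Q) ∧ (P ⊃ P))): 0.96 > 0, so result = 0
  Gödel value = 0
Łukasiewicz evaluation:
  (P ∨ Q) = max(0.96, 0.97) = 0.97
  (P ∧ Q) = min(0.96, 0.97) = 0.96
  ((P ∨ Q) ⊃ (P ∧ Q)): min(1, 1 − 0.97 + 0.96) = 0.99
  (((P ∨ Q) ⊃ (P ∧ Q)) ∨ R) = max(0.99, 0.63) = 0.99
  ¬Q: Łukasiewicz ¬ gives 1 − 0.97 = 0.03
  (P ∧ ¬Q) = min(0.96, 0.03) = 0.03
  (P ⊃ P): min(1, 1 − 0.96 + 0.96) = 1
  ((P ∧ ¬Q) ∧ (P ⊃ P)) = min(0.03, 1) = 0.03
  ((((P ∨ Q) ⊃ (P ∧ Q)) ∨ R) ⊃ ((P ∧ ¬Q) ∧ (P ⊃ P))): min(1, 1 − 0.99 + 0.03) = 0.04
  Łukasiewicz value = 0.04
Difference: 0 − 0.04 = -0.04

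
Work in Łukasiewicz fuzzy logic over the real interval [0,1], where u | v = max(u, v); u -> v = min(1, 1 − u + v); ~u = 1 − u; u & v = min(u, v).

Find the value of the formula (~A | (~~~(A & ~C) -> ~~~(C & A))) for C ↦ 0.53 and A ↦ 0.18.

1.00

~A: Łukasiewicz ¬ gives 1 − 0.18 = 0.82
~C: Łukasiewicz ¬ gives 1 − 0.53 = 0.47
(A & ~C) = min(0.18, 0.47) = 0.18
~(A & ~C): Łukasiewicz ¬ gives 1 − 0.18 = 0.82
~~(A & ~C): Łukasiewicz ¬ gives 1 − 0.82 = 0.18
~~~(A & ~C): Łukasiewicz ¬ gives 1 − 0.18 = 0.82
(C & A) = min(0.53, 0.18) = 0.18
~(C & A): Łukasiewicz ¬ gives 1 − 0.18 = 0.82
~~(C & A): Łukasiewicz ¬ gives 1 − 0.82 = 0.18
~~~(C & A): Łukasiewicz ¬ gives 1 − 0.18 = 0.82
(~~~(A & ~C) -> ~~~(C & A)): min(1, 1 − 0.82 + 0.82) = 1
(~A | (~~~(A & ~C) -> ~~~(C & A))) = max(0.82, 1) = 1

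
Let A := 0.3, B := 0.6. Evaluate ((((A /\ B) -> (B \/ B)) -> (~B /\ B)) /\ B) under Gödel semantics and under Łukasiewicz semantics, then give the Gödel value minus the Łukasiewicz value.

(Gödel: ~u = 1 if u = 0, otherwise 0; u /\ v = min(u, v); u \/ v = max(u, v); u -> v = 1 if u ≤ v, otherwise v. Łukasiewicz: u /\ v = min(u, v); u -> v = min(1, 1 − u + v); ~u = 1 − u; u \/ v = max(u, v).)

Gödel evaluation:
  (A /\ B) = min(0.3, 0.6) = 0.3
  (B \/ B) = max(0.6, 0.6) = 0.6
  ((A /\ B) -> (B \/ B)): 0.3 ≤ 0.6, so result = 1
  ~B: Gödel ¬ of 0.6 = 0 (operand ≠ 0)
  (~B /\ B) = min(0, 0.6) = 0
  (((A /\ B) -> (B \/ B)) -> (~B /\ B)): 1 > 0, so result = 0
  ((((A /\ B) -> (B \/ B)) -> (~B /\ B)) /\ B) = min(0, 0.6) = 0
  Gödel value = 0
Łukasiewicz evaluation:
  (A /\ B) = min(0.3, 0.6) = 0.3
  (B \/ B) = max(0.6, 0.6) = 0.6
  ((A /\ B) -> (B \/ B)): min(1, 1 − 0.3 + 0.6) = 1
  ~B: Łukasiewicz ¬ gives 1 − 0.6 = 0.4
  (~B /\ B) = min(0.4, 0.6) = 0.4
  (((A /\ B) -> (B \/ B)) -> (~B /\ B)): min(1, 1 − 1 + 0.4) = 0.4
  ((((A /\ B) -> (B \/ B)) -> (~B /\ B)) /\ B) = min(0.4, 0.6) = 0.4
  Łukasiewicz value = 0.4
Difference: 0 − 0.4 = -0.40

-0.40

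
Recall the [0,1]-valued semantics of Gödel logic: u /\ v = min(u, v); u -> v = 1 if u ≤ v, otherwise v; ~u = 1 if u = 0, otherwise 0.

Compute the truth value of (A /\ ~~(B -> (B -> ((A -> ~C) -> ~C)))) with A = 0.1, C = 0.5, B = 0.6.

~C: Gödel ¬ of 0.5 = 0 (operand ≠ 0)
(A -> ~C): 0.1 > 0, so result = 0
~C: Gödel ¬ of 0.5 = 0 (operand ≠ 0)
((A -> ~C) -> ~C): 0 ≤ 0, so result = 1
(B -> ((A -> ~C) -> ~C)): 0.6 ≤ 1, so result = 1
(B -> (B -> ((A -> ~C) -> ~C))): 0.6 ≤ 1, so result = 1
~(B -> (B -> ((A -> ~C) -> ~C))): Gödel ¬ of 1 = 0 (operand ≠ 0)
~~(B -> (B -> ((A -> ~C) -> ~C))): Gödel ¬ of 0 = 1 (operand is 0)
(A /\ ~~(B -> (B -> ((A -> ~C) -> ~C)))) = min(0.1, 1) = 0.1

0.10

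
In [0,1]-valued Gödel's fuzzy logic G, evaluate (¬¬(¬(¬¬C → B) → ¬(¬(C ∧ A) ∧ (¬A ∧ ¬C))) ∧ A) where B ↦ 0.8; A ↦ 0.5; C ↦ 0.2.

0.50

¬C: Gödel ¬ of 0.2 = 0 (operand ≠ 0)
¬¬C: Gödel ¬ of 0 = 1 (operand is 0)
(¬¬C → B): 1 > 0.8, so result = 0.8
¬(¬¬C → B): Gödel ¬ of 0.8 = 0 (operand ≠ 0)
(C ∧ A) = min(0.2, 0.5) = 0.2
¬(C ∧ A): Gödel ¬ of 0.2 = 0 (operand ≠ 0)
¬A: Gödel ¬ of 0.5 = 0 (operand ≠ 0)
¬C: Gödel ¬ of 0.2 = 0 (operand ≠ 0)
(¬A ∧ ¬C) = min(0, 0) = 0
(¬(C ∧ A) ∧ (¬A ∧ ¬C)) = min(0, 0) = 0
¬(¬(C ∧ A) ∧ (¬A ∧ ¬C)): Gödel ¬ of 0 = 1 (operand is 0)
(¬(¬¬C → B) → ¬(¬(C ∧ A) ∧ (¬A ∧ ¬C))): 0 ≤ 1, so result = 1
¬(¬(¬¬C → B) → ¬(¬(C ∧ A) ∧ (¬A ∧ ¬C))): Gödel ¬ of 1 = 0 (operand ≠ 0)
¬¬(¬(¬¬C → B) → ¬(¬(C ∧ A) ∧ (¬A ∧ ¬C))): Gödel ¬ of 0 = 1 (operand is 0)
(¬¬(¬(¬¬C → B) → ¬(¬(C ∧ A) ∧ (¬A ∧ ¬C))) ∧ A) = min(1, 0.5) = 0.5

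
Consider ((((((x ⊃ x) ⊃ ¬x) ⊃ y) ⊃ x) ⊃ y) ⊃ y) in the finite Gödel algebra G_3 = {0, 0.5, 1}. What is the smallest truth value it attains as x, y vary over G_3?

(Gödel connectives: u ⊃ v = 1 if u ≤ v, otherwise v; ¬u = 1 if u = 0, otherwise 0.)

0.50

The minimum is attained at x = 0, y = 0.5:
  (x ⊃ x): 0 ≤ 0, so result = 1
  ¬x: Gödel ¬ of 0 = 1 (operand is 0)
  ((x ⊃ x) ⊃ ¬x): 1 ≤ 1, so result = 1
  (((x ⊃ x) ⊃ ¬x) ⊃ y): 1 > 0.5, so result = 0.5
  ((((x ⊃ x) ⊃ ¬x) ⊃ y) ⊃ x): 0.5 > 0, so result = 0
  (((((x ⊃ x) ⊃ ¬x) ⊃ y) ⊃ x) ⊃ y): 0 ≤ 0.5, so result = 1
  ((((((x ⊃ x) ⊃ ¬x) ⊃ y) ⊃ x) ⊃ y) ⊃ y): 1 > 0.5, so result = 0.5
Checking all 9 assignments confirms none give a value below 0.50.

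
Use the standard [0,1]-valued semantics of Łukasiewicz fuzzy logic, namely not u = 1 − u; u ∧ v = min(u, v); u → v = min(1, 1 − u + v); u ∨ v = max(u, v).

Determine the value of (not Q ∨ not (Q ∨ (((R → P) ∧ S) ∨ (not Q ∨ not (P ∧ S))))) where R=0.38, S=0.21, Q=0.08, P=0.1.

0.92

not Q: Łukasiewicz ¬ gives 1 − 0.08 = 0.92
(R → P): min(1, 1 − 0.38 + 0.1) = 0.72
((R → P) ∧ S) = min(0.72, 0.21) = 0.21
not Q: Łukasiewicz ¬ gives 1 − 0.08 = 0.92
(P ∧ S) = min(0.1, 0.21) = 0.1
not (P ∧ S): Łukasiewicz ¬ gives 1 − 0.1 = 0.9
(not Q ∨ not (P ∧ S)) = max(0.92, 0.9) = 0.92
(((R → P) ∧ S) ∨ (not Q ∨ not (P ∧ S))) = max(0.21, 0.92) = 0.92
(Q ∨ (((R → P) ∧ S) ∨ (not Q ∨ not (P ∧ S)))) = max(0.08, 0.92) = 0.92
not (Q ∨ (((R → P) ∧ S) ∨ (not Q ∨ not (P ∧ S)))): Łukasiewicz ¬ gives 1 − 0.92 = 0.08
(not Q ∨ not (Q ∨ (((R → P) ∧ S) ∨ (not Q ∨ not (P ∧ S))))) = max(0.92, 0.08) = 0.92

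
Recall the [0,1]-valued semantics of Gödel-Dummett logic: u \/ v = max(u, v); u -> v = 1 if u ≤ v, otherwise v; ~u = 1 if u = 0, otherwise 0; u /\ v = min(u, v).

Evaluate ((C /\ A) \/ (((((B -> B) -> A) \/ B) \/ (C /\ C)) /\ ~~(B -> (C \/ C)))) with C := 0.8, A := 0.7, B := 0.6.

0.80

(C /\ A) = min(0.8, 0.7) = 0.7
(B -> B): 0.6 ≤ 0.6, so result = 1
((B -> B) -> A): 1 > 0.7, so result = 0.7
(((B -> B) -> A) \/ B) = max(0.7, 0.6) = 0.7
(C /\ C) = min(0.8, 0.8) = 0.8
((((B -> B) -> A) \/ B) \/ (C /\ C)) = max(0.7, 0.8) = 0.8
(C \/ C) = max(0.8, 0.8) = 0.8
(B -> (C \/ C)): 0.6 ≤ 0.8, so result = 1
~(B -> (C \/ C)): Gödel ¬ of 1 = 0 (operand ≠ 0)
~~(B -> (C \/ C)): Gödel ¬ of 0 = 1 (operand is 0)
(((((B -> B) -> A) \/ B) \/ (C /\ C)) /\ ~~(B -> (C \/ C))) = min(0.8, 1) = 0.8
((C /\ A) \/ (((((B -> B) -> A) \/ B) \/ (C /\ C)) /\ ~~(B -> (C \/ C)))) = max(0.7, 0.8) = 0.8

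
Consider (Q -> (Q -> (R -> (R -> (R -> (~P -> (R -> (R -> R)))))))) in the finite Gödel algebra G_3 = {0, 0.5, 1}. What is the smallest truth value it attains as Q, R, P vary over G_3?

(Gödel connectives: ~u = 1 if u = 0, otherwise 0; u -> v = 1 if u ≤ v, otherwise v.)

1.00

Every assignment gives 1. For instance at Q = 0, R = 0, P = 0:
  ~P: Gödel ¬ of 0 = 1 (operand is 0)
  (R -> R): 0 ≤ 0, so result = 1
  (R -> (R -> R)): 0 ≤ 1, so result = 1
  (~P -> (R -> (R -> R))): 1 ≤ 1, so result = 1
  (R -> (~P -> (R -> (R -> R)))): 0 ≤ 1, so result = 1
  (R -> (R -> (~P -> (R -> (R -> R))))): 0 ≤ 1, so result = 1
  (R -> (R -> (R -> (~P -> (R -> (R -> R)))))): 0 ≤ 1, so result = 1
  (Q -> (R -> (R -> (R -> (~P -> (R -> (R -> R))))))): 0 ≤ 1, so result = 1
  (Q -> (Q -> (R -> (R -> (R -> (~P -> (R -> (R -> R)))))))): 0 ≤ 1, so result = 1
All 27 assignments give value 1 — the formula is a G_3-tautology.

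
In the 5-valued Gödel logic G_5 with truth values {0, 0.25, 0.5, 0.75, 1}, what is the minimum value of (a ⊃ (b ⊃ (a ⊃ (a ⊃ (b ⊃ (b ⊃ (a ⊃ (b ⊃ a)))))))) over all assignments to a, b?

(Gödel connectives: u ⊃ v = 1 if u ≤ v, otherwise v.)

Every assignment gives 1. For instance at a = 0, b = 0:
  (b ⊃ a): 0 ≤ 0, so result = 1
  (a ⊃ (b ⊃ a)): 0 ≤ 1, so result = 1
  (b ⊃ (a ⊃ (b ⊃ a))): 0 ≤ 1, so result = 1
  (b ⊃ (b ⊃ (a ⊃ (b ⊃ a)))): 0 ≤ 1, so result = 1
  (a ⊃ (b ⊃ (b ⊃ (a ⊃ (b ⊃ a))))): 0 ≤ 1, so result = 1
  (a ⊃ (a ⊃ (b ⊃ (b ⊃ (a ⊃ (b ⊃ a)))))): 0 ≤ 1, so result = 1
  (b ⊃ (a ⊃ (a ⊃ (b ⊃ (b ⊃ (a ⊃ (b ⊃ a))))))): 0 ≤ 1, so result = 1
  (a ⊃ (b ⊃ (a ⊃ (a ⊃ (b ⊃ (b ⊃ (a ⊃ (b ⊃ a)))))))): 0 ≤ 1, so result = 1
All 25 assignments give value 1 — the formula is a G_5-tautology.

1.00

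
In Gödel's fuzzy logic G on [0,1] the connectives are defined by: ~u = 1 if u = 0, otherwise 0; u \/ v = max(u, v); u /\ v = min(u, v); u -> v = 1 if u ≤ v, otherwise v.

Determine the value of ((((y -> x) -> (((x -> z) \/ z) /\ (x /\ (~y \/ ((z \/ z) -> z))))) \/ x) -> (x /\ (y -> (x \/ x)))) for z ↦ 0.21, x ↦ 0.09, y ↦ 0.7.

(y -> x): 0.7 > 0.09, so result = 0.09
(x -> z): 0.09 ≤ 0.21, so result = 1
((x -> z) \/ z) = max(1, 0.21) = 1
~y: Gödel ¬ of 0.7 = 0 (operand ≠ 0)
(z \/ z) = max(0.21, 0.21) = 0.21
((z \/ z) -> z): 0.21 ≤ 0.21, so result = 1
(~y \/ ((z \/ z) -> z)) = max(0, 1) = 1
(x /\ (~y \/ ((z \/ z) -> z))) = min(0.09, 1) = 0.09
(((x -> z) \/ z) /\ (x /\ (~y \/ ((z \/ z) -> z)))) = min(1, 0.09) = 0.09
((y -> x) -> (((x -> z) \/ z) /\ (x /\ (~y \/ ((z \/ z) -> z))))): 0.09 ≤ 0.09, so result = 1
(((y -> x) -> (((x -> z) \/ z) /\ (x /\ (~y \/ ((z \/ z) -> z))))) \/ x) = max(1, 0.09) = 1
(x \/ x) = max(0.09, 0.09) = 0.09
(y -> (x \/ x)): 0.7 > 0.09, so result = 0.09
(x /\ (y -> (x \/ x))) = min(0.09, 0.09) = 0.09
((((y -> x) -> (((x -> z) \/ z) /\ (x /\ (~y \/ ((z \/ z) -> z))))) \/ x) -> (x /\ (y -> (x \/ x)))): 1 > 0.09, so result = 0.09

0.09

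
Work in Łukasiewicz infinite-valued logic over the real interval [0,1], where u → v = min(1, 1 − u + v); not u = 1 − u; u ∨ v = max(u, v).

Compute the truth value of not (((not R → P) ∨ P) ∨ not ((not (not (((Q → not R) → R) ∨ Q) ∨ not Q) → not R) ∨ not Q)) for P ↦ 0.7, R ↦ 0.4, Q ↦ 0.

0.00

not R: Łukasiewicz ¬ gives 1 − 0.4 = 0.6
(not R → P): min(1, 1 − 0.6 + 0.7) = 1
((not R → P) ∨ P) = max(1, 0.7) = 1
not R: Łukasiewicz ¬ gives 1 − 0.4 = 0.6
(Q → not R): min(1, 1 − 0 + 0.6) = 1
((Q → not R) → R): min(1, 1 − 1 + 0.4) = 0.4
(((Q → not R) → R) ∨ Q) = max(0.4, 0) = 0.4
not (((Q → not R) → R) ∨ Q): Łukasiewicz ¬ gives 1 − 0.4 = 0.6
not Q: Łukasiewicz ¬ gives 1 − 0 = 1
(not (((Q → not R) → R) ∨ Q) ∨ not Q) = max(0.6, 1) = 1
not (not (((Q → not R) → R) ∨ Q) ∨ not Q): Łukasiewicz ¬ gives 1 − 1 = 0
not R: Łukasiewicz ¬ gives 1 − 0.4 = 0.6
(not (not (((Q → not R) → R) ∨ Q) ∨ not Q) → not R): min(1, 1 − 0 + 0.6) = 1
not Q: Łukasiewicz ¬ gives 1 − 0 = 1
((not (not (((Q → not R) → R) ∨ Q) ∨ not Q) → not R) ∨ not Q) = max(1, 1) = 1
not ((not (not (((Q → not R) → R) ∨ Q) ∨ not Q) → not R) ∨ not Q): Łukasiewicz ¬ gives 1 − 1 = 0
(((not R → P) ∨ P) ∨ not ((not (not (((Q → not R) → R) ∨ Q) ∨ not Q) → not R) ∨ not Q)) = max(1, 0) = 1
not (((not R → P) ∨ P) ∨ not ((not (not (((Q → not R) → R) ∨ Q) ∨ not Q) → not R) ∨ not Q)): Łukasiewicz ¬ gives 1 − 1 = 0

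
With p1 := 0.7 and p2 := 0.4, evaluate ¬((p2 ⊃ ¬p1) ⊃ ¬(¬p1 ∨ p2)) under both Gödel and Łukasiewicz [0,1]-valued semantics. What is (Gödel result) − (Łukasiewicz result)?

-0.30

Gödel evaluation:
  ¬p1: Gödel ¬ of 0.7 = 0 (operand ≠ 0)
  (p2 ⊃ ¬p1): 0.4 > 0, so result = 0
  ¬p1: Gödel ¬ of 0.7 = 0 (operand ≠ 0)
  (¬p1 ∨ p2) = max(0, 0.4) = 0.4
  ¬(¬p1 ∨ p2): Gödel ¬ of 0.4 = 0 (operand ≠ 0)
  ((p2 ⊃ ¬p1) ⊃ ¬(¬p1 ∨ p2)): 0 ≤ 0, so result = 1
  ¬((p2 ⊃ ¬p1) ⊃ ¬(¬p1 ∨ p2)): Gödel ¬ of 1 = 0 (operand ≠ 0)
  Gödel value = 0
Łukasiewicz evaluation:
  ¬p1: Łukasiewicz ¬ gives 1 − 0.7 = 0.3
  (p2 ⊃ ¬p1): min(1, 1 − 0.4 + 0.3) = 0.9
  ¬p1: Łukasiewicz ¬ gives 1 − 0.7 = 0.3
  (¬p1 ∨ p2) = max(0.3, 0.4) = 0.4
  ¬(¬p1 ∨ p2): Łukasiewicz ¬ gives 1 − 0.4 = 0.6
  ((p2 ⊃ ¬p1) ⊃ ¬(¬p1 ∨ p2)): min(1, 1 − 0.9 + 0.6) = 0.7
  ¬((p2 ⊃ ¬p1) ⊃ ¬(¬p1 ∨ p2)): Łukasiewicz ¬ gives 1 − 0.7 = 0.3
  Łukasiewicz value = 0.3
Difference: 0 − 0.3 = -0.30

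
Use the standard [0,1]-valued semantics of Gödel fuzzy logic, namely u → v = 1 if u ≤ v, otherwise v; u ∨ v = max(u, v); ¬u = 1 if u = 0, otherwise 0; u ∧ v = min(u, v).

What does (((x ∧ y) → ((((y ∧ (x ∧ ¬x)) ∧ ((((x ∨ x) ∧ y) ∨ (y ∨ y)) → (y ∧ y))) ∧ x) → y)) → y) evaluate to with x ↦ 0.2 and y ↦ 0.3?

0.30

(x ∧ y) = min(0.2, 0.3) = 0.2
¬x: Gödel ¬ of 0.2 = 0 (operand ≠ 0)
(x ∧ ¬x) = min(0.2, 0) = 0
(y ∧ (x ∧ ¬x)) = min(0.3, 0) = 0
(x ∨ x) = max(0.2, 0.2) = 0.2
((x ∨ x) ∧ y) = min(0.2, 0.3) = 0.2
(y ∨ y) = max(0.3, 0.3) = 0.3
(((x ∨ x) ∧ y) ∨ (y ∨ y)) = max(0.2, 0.3) = 0.3
(y ∧ y) = min(0.3, 0.3) = 0.3
((((x ∨ x) ∧ y) ∨ (y ∨ y)) → (y ∧ y)): 0.3 ≤ 0.3, so result = 1
((y ∧ (x ∧ ¬x)) ∧ ((((x ∨ x) ∧ y) ∨ (y ∨ y)) → (y ∧ y))) = min(0, 1) = 0
(((y ∧ (x ∧ ¬x)) ∧ ((((x ∨ x) ∧ y) ∨ (y ∨ y)) → (y ∧ y))) ∧ x) = min(0, 0.2) = 0
((((y ∧ (x ∧ ¬x)) ∧ ((((x ∨ x) ∧ y) ∨ (y ∨ y)) → (y ∧ y))) ∧ x) → y): 0 ≤ 0.3, so result = 1
((x ∧ y) → ((((y ∧ (x ∧ ¬x)) ∧ ((((x ∨ x) ∧ y) ∨ (y ∨ y)) → (y ∧ y))) ∧ x) → y)): 0.2 ≤ 1, so result = 1
(((x ∧ y) → ((((y ∧ (x ∧ ¬x)) ∧ ((((x ∨ x) ∧ y) ∨ (y ∨ y)) → (y ∧ y))) ∧ x) → y)) → y): 1 > 0.3, so result = 0.3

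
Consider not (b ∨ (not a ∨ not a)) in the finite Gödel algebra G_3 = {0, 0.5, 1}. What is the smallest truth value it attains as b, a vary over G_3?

The minimum is attained at b = 0, a = 0:
  not a: Gödel ¬ of 0 = 1 (operand is 0)
  not a: Gödel ¬ of 0 = 1 (operand is 0)
  (not a ∨ not a) = max(1, 1) = 1
  (b ∨ (not a ∨ not a)) = max(0, 1) = 1
  not (b ∨ (not a ∨ not a)): Gödel ¬ of 1 = 0 (operand ≠ 0)
Checking all 9 assignments confirms none give a value below 0.00.

0.00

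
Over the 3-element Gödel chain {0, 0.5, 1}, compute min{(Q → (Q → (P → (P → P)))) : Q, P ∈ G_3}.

1.00

Every assignment gives 1. For instance at Q = 0, P = 0:
  (P → P): 0 ≤ 0, so result = 1
  (P → (P → P)): 0 ≤ 1, so result = 1
  (Q → (P → (P → P))): 0 ≤ 1, so result = 1
  (Q → (Q → (P → (P → P)))): 0 ≤ 1, so result = 1
All 9 assignments give value 1 — the formula is a G_3-tautology.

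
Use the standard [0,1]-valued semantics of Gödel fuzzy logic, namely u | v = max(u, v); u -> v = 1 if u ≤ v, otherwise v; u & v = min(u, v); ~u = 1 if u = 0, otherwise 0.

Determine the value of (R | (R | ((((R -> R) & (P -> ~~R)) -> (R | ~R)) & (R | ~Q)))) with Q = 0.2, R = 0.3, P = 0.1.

0.30

(R -> R): 0.3 ≤ 0.3, so result = 1
~R: Gödel ¬ of 0.3 = 0 (operand ≠ 0)
~~R: Gödel ¬ of 0 = 1 (operand is 0)
(P -> ~~R): 0.1 ≤ 1, so result = 1
((R -> R) & (P -> ~~R)) = min(1, 1) = 1
~R: Gödel ¬ of 0.3 = 0 (operand ≠ 0)
(R | ~R) = max(0.3, 0) = 0.3
(((R -> R) & (P -> ~~R)) -> (R | ~R)): 1 > 0.3, so result = 0.3
~Q: Gödel ¬ of 0.2 = 0 (operand ≠ 0)
(R | ~Q) = max(0.3, 0) = 0.3
((((R -> R) & (P -> ~~R)) -> (R | ~R)) & (R | ~Q)) = min(0.3, 0.3) = 0.3
(R | ((((R -> R) & (P -> ~~R)) -> (R | ~R)) & (R | ~Q))) = max(0.3, 0.3) = 0.3
(R | (R | ((((R -> R) & (P -> ~~R)) -> (R | ~R)) & (R | ~Q)))) = max(0.3, 0.3) = 0.3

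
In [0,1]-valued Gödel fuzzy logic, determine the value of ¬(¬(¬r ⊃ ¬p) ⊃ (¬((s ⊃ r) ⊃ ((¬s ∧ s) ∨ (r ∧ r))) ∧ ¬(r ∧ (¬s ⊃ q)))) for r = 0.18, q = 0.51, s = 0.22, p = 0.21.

¬r: Gödel ¬ of 0.18 = 0 (operand ≠ 0)
¬p: Gödel ¬ of 0.21 = 0 (operand ≠ 0)
(¬r ⊃ ¬p): 0 ≤ 0, so result = 1
¬(¬r ⊃ ¬p): Gödel ¬ of 1 = 0 (operand ≠ 0)
(s ⊃ r): 0.22 > 0.18, so result = 0.18
¬s: Gödel ¬ of 0.22 = 0 (operand ≠ 0)
(¬s ∧ s) = min(0, 0.22) = 0
(r ∧ r) = min(0.18, 0.18) = 0.18
((¬s ∧ s) ∨ (r ∧ r)) = max(0, 0.18) = 0.18
((s ⊃ r) ⊃ ((¬s ∧ s) ∨ (r ∧ r))): 0.18 ≤ 0.18, so result = 1
¬((s ⊃ r) ⊃ ((¬s ∧ s) ∨ (r ∧ r))): Gödel ¬ of 1 = 0 (operand ≠ 0)
¬s: Gödel ¬ of 0.22 = 0 (operand ≠ 0)
(¬s ⊃ q): 0 ≤ 0.51, so result = 1
(r ∧ (¬s ⊃ q)) = min(0.18, 1) = 0.18
¬(r ∧ (¬s ⊃ q)): Gödel ¬ of 0.18 = 0 (operand ≠ 0)
(¬((s ⊃ r) ⊃ ((¬s ∧ s) ∨ (r ∧ r))) ∧ ¬(r ∧ (¬s ⊃ q))) = min(0, 0) = 0
(¬(¬r ⊃ ¬p) ⊃ (¬((s ⊃ r) ⊃ ((¬s ∧ s) ∨ (r ∧ r))) ∧ ¬(r ∧ (¬s ⊃ q)))): 0 ≤ 0, so result = 1
¬(¬(¬r ⊃ ¬p) ⊃ (¬((s ⊃ r) ⊃ ((¬s ∧ s) ∨ (r ∧ r))) ∧ ¬(r ∧ (¬s ⊃ q)))): Gödel ¬ of 1 = 0 (operand ≠ 0)

0.00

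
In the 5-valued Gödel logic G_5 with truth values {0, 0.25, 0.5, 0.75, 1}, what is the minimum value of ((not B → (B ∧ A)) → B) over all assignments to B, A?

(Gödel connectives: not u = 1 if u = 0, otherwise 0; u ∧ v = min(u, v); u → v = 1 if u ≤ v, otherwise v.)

0.25

The minimum is attained at B = 0.25, A = 0:
  not B: Gödel ¬ of 0.25 = 0 (operand ≠ 0)
  (B ∧ A) = min(0.25, 0) = 0
  (not B → (B ∧ A)): 0 ≤ 0, so result = 1
  ((not B → (B ∧ A)) → B): 1 > 0.25, so result = 0.25
Checking all 25 assignments confirms none give a value below 0.25.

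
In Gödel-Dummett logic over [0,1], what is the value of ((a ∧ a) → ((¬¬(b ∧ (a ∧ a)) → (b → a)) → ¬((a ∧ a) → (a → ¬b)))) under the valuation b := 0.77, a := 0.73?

(a ∧ a) = min(0.73, 0.73) = 0.73
(a ∧ a) = min(0.73, 0.73) = 0.73
(b ∧ (a ∧ a)) = min(0.77, 0.73) = 0.73
¬(b ∧ (a ∧ a)): Gödel ¬ of 0.73 = 0 (operand ≠ 0)
¬¬(b ∧ (a ∧ a)): Gödel ¬ of 0 = 1 (operand is 0)
(b → a): 0.77 > 0.73, so result = 0.73
(¬¬(b ∧ (a ∧ a)) → (b → a)): 1 > 0.73, so result = 0.73
(a ∧ a) = min(0.73, 0.73) = 0.73
¬b: Gödel ¬ of 0.77 = 0 (operand ≠ 0)
(a → ¬b): 0.73 > 0, so result = 0
((a ∧ a) → (a → ¬b)): 0.73 > 0, so result = 0
¬((a ∧ a) → (a → ¬b)): Gödel ¬ of 0 = 1 (operand is 0)
((¬¬(b ∧ (a ∧ a)) → (b → a)) → ¬((a ∧ a) → (a → ¬b))): 0.73 ≤ 1, so result = 1
((a ∧ a) → ((¬¬(b ∧ (a ∧ a)) → (b → a)) → ¬((a ∧ a) → (a → ¬b)))): 0.73 ≤ 1, so result = 1

1.00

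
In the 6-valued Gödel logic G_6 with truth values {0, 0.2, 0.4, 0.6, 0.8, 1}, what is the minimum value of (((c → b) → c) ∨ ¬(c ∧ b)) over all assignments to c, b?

0.20

The minimum is attained at c = 0.2, b = 0.2:
  (c → b): 0.2 ≤ 0.2, so result = 1
  ((c → b) → c): 1 > 0.2, so result = 0.2
  (c ∧ b) = min(0.2, 0.2) = 0.2
  ¬(c ∧ b): Gödel ¬ of 0.2 = 0 (operand ≠ 0)
  (((c → b) → c) ∨ ¬(c ∧ b)) = max(0.2, 0) = 0.2
Checking all 36 assignments confirms none give a value below 0.20.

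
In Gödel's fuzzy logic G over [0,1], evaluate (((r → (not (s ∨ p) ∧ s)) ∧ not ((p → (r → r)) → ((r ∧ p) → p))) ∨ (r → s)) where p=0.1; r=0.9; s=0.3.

(s ∨ p) = max(0.3, 0.1) = 0.3
not (s ∨ p): Gödel ¬ of 0.3 = 0 (operand ≠ 0)
(not (s ∨ p) ∧ s) = min(0, 0.3) = 0
(r → (not (s ∨ p) ∧ s)): 0.9 > 0, so result = 0
(r → r): 0.9 ≤ 0.9, so result = 1
(p → (r → r)): 0.1 ≤ 1, so result = 1
(r ∧ p) = min(0.9, 0.1) = 0.1
((r ∧ p) → p): 0.1 ≤ 0.1, so result = 1
((p → (r → r)) → ((r ∧ p) → p)): 1 ≤ 1, so result = 1
not ((p → (r → r)) → ((r ∧ p) → p)): Gödel ¬ of 1 = 0 (operand ≠ 0)
((r → (not (s ∨ p) ∧ s)) ∧ not ((p → (r → r)) → ((r ∧ p) → p))) = min(0, 0) = 0
(r → s): 0.9 > 0.3, so result = 0.3
(((r → (not (s ∨ p) ∧ s)) ∧ not ((p → (r → r)) → ((r ∧ p) → p))) ∨ (r → s)) = max(0, 0.3) = 0.3

0.30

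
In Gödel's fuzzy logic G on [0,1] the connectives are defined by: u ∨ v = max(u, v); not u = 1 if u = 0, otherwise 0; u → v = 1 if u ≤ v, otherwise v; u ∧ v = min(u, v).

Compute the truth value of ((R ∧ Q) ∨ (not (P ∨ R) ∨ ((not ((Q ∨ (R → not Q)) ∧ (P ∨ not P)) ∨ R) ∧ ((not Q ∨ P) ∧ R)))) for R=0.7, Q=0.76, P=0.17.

(R ∧ Q) = min(0.7, 0.76) = 0.7
(P ∨ R) = max(0.17, 0.7) = 0.7
not (P ∨ R): Gödel ¬ of 0.7 = 0 (operand ≠ 0)
not Q: Gödel ¬ of 0.76 = 0 (operand ≠ 0)
(R → not Q): 0.7 > 0, so result = 0
(Q ∨ (R → not Q)) = max(0.76, 0) = 0.76
not P: Gödel ¬ of 0.17 = 0 (operand ≠ 0)
(P ∨ not P) = max(0.17, 0) = 0.17
((Q ∨ (R → not Q)) ∧ (P ∨ not P)) = min(0.76, 0.17) = 0.17
not ((Q ∨ (R → not Q)) ∧ (P ∨ not P)): Gödel ¬ of 0.17 = 0 (operand ≠ 0)
(not ((Q ∨ (R → not Q)) ∧ (P ∨ not P)) ∨ R) = max(0, 0.7) = 0.7
not Q: Gödel ¬ of 0.76 = 0 (operand ≠ 0)
(not Q ∨ P) = max(0, 0.17) = 0.17
((not Q ∨ P) ∧ R) = min(0.17, 0.7) = 0.17
((not ((Q ∨ (R → not Q)) ∧ (P ∨ not P)) ∨ R) ∧ ((not Q ∨ P) ∧ R)) = min(0.7, 0.17) = 0.17
(not (P ∨ R) ∨ ((not ((Q ∨ (R → not Q)) ∧ (P ∨ not P)) ∨ R) ∧ ((not Q ∨ P) ∧ R))) = max(0, 0.17) = 0.17
((R ∧ Q) ∨ (not (P ∨ R) ∨ ((not ((Q ∨ (R → not Q)) ∧ (P ∨ not P)) ∨ R) ∧ ((not Q ∨ P) ∧ R)))) = max(0.7, 0.17) = 0.7

0.70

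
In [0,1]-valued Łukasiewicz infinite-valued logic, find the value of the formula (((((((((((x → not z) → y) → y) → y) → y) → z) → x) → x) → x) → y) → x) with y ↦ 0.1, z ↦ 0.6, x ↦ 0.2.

not z: Łukasiewicz ¬ gives 1 − 0.6 = 0.4
(x → not z): min(1, 1 − 0.2 + 0.4) = 1
((x → not z) → y): min(1, 1 − 1 + 0.1) = 0.1
(((x → not z) → y) → y): min(1, 1 − 0.1 + 0.1) = 1
((((x → not z) → y) → y) → y): min(1, 1 − 1 + 0.1) = 0.1
(((((x → not z) → y) → y) → y) → y): min(1, 1 − 0.1 + 0.1) = 1
((((((x → not z) → y) → y) → y) → y) → z): min(1, 1 − 1 + 0.6) = 0.6
(((((((x → not z) → y) → y) → y) → y) → z) → x): min(1, 1 − 0.6 + 0.2) = 0.6
((((((((x → not z) → y) → y) → y) → y) → z) → x) → x): min(1, 1 − 0.6 + 0.2) = 0.6
(((((((((x → not z) → y) → y) → y) → y) → z) → x) → x) → x): min(1, 1 − 0.6 + 0.2) = 0.6
((((((((((x → not z) → y) → y) → y) → y) → z) → x) → x) → x) → y): min(1, 1 − 0.6 + 0.1) = 0.5
(((((((((((x → not z) → y) → y) → y) → y) → z) → x) → x) → x) → y) → x): min(1, 1 − 0.5 + 0.2) = 0.7

0.70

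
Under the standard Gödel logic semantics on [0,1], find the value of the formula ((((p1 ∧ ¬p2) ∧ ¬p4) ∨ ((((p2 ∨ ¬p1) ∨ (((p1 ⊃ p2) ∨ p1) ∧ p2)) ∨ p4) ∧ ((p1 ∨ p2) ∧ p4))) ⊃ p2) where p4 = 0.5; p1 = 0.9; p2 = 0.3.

¬p2: Gödel ¬ of 0.3 = 0 (operand ≠ 0)
(p1 ∧ ¬p2) = min(0.9, 0) = 0
¬p4: Gödel ¬ of 0.5 = 0 (operand ≠ 0)
((p1 ∧ ¬p2) ∧ ¬p4) = min(0, 0) = 0
¬p1: Gödel ¬ of 0.9 = 0 (operand ≠ 0)
(p2 ∨ ¬p1) = max(0.3, 0) = 0.3
(p1 ⊃ p2): 0.9 > 0.3, so result = 0.3
((p1 ⊃ p2) ∨ p1) = max(0.3, 0.9) = 0.9
(((p1 ⊃ p2) ∨ p1) ∧ p2) = min(0.9, 0.3) = 0.3
((p2 ∨ ¬p1) ∨ (((p1 ⊃ p2) ∨ p1) ∧ p2)) = max(0.3, 0.3) = 0.3
(((p2 ∨ ¬p1) ∨ (((p1 ⊃ p2) ∨ p1) ∧ p2)) ∨ p4) = max(0.3, 0.5) = 0.5
(p1 ∨ p2) = max(0.9, 0.3) = 0.9
((p1 ∨ p2) ∧ p4) = min(0.9, 0.5) = 0.5
((((p2 ∨ ¬p1) ∨ (((p1 ⊃ p2) ∨ p1) ∧ p2)) ∨ p4) ∧ ((p1 ∨ p2) ∧ p4)) = min(0.5, 0.5) = 0.5
(((p1 ∧ ¬p2) ∧ ¬p4) ∨ ((((p2 ∨ ¬p1) ∨ (((p1 ⊃ p2) ∨ p1) ∧ p2)) ∨ p4) ∧ ((p1 ∨ p2) ∧ p4))) = max(0, 0.5) = 0.5
((((p1 ∧ ¬p2) ∧ ¬p4) ∨ ((((p2 ∨ ¬p1) ∨ (((p1 ⊃ p2) ∨ p1) ∧ p2)) ∨ p4) ∧ ((p1 ∨ p2) ∧ p4))) ⊃ p2): 0.5 > 0.3, so result = 0.3

0.30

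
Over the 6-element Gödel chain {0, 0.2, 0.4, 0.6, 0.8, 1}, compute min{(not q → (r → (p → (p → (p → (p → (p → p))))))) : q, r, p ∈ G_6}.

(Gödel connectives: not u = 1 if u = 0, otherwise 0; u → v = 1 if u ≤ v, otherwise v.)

1.00

Every assignment gives 1. For instance at q = 0, r = 0, p = 0:
  not q: Gödel ¬ of 0 = 1 (operand is 0)
  (p → p): 0 ≤ 0, so result = 1
  (p → (p → p)): 0 ≤ 1, so result = 1
  (p → (p → (p → p))): 0 ≤ 1, so result = 1
  (p → (p → (p → (p → p)))): 0 ≤ 1, so result = 1
  (p → (p → (p → (p → (p → p))))): 0 ≤ 1, so result = 1
  (r → (p → (p → (p → (p → (p → p)))))): 0 ≤ 1, so result = 1
  (not q → (r → (p → (p → (p → (p → (p → p))))))): 1 ≤ 1, so result = 1
All 216 assignments give value 1 — the formula is a G_6-tautology.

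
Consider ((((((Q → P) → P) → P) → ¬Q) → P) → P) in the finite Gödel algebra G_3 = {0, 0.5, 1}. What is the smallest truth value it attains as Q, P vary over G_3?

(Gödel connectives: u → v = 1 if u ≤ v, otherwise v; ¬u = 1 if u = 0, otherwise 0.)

0.50

The minimum is attained at Q = 0.5, P = 0.5:
  (Q → P): 0.5 ≤ 0.5, so result = 1
  ((Q → P) → P): 1 > 0.5, so result = 0.5
  (((Q → P) → P) → P): 0.5 ≤ 0.5, so result = 1
  ¬Q: Gödel ¬ of 0.5 = 0 (operand ≠ 0)
  ((((Q → P) → P) → P) → ¬Q): 1 > 0, so result = 0
  (((((Q → P) → P) → P) → ¬Q) → P): 0 ≤ 0.5, so result = 1
  ((((((Q → P) → P) → P) → ¬Q) → P) → P): 1 > 0.5, so result = 0.5
Checking all 9 assignments confirms none give a value below 0.50.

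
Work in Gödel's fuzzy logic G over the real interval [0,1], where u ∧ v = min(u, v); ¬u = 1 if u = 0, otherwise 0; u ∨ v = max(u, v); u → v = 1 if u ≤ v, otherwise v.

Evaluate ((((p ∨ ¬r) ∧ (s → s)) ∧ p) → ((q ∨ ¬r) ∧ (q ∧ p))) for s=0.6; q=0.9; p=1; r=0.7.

0.90

¬r: Gödel ¬ of 0.7 = 0 (operand ≠ 0)
(p ∨ ¬r) = max(1, 0) = 1
(s → s): 0.6 ≤ 0.6, so result = 1
((p ∨ ¬r) ∧ (s → s)) = min(1, 1) = 1
(((p ∨ ¬r) ∧ (s → s)) ∧ p) = min(1, 1) = 1
¬r: Gödel ¬ of 0.7 = 0 (operand ≠ 0)
(q ∨ ¬r) = max(0.9, 0) = 0.9
(q ∧ p) = min(0.9, 1) = 0.9
((q ∨ ¬r) ∧ (q ∧ p)) = min(0.9, 0.9) = 0.9
((((p ∨ ¬r) ∧ (s → s)) ∧ p) → ((q ∨ ¬r) ∧ (q ∧ p))): 1 > 0.9, so result = 0.9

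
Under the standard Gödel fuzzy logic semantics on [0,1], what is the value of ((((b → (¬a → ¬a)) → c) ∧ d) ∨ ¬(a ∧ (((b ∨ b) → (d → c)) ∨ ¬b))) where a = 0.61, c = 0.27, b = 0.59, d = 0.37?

¬a: Gödel ¬ of 0.61 = 0 (operand ≠ 0)
¬a: Gödel ¬ of 0.61 = 0 (operand ≠ 0)
(¬a → ¬a): 0 ≤ 0, so result = 1
(b → (¬a → ¬a)): 0.59 ≤ 1, so result = 1
((b → (¬a → ¬a)) → c): 1 > 0.27, so result = 0.27
(((b → (¬a → ¬a)) → c) ∧ d) = min(0.27, 0.37) = 0.27
(b ∨ b) = max(0.59, 0.59) = 0.59
(d → c): 0.37 > 0.27, so result = 0.27
((b ∨ b) → (d → c)): 0.59 > 0.27, so result = 0.27
¬b: Gödel ¬ of 0.59 = 0 (operand ≠ 0)
(((b ∨ b) → (d → c)) ∨ ¬b) = max(0.27, 0) = 0.27
(a ∧ (((b ∨ b) → (d → c)) ∨ ¬b)) = min(0.61, 0.27) = 0.27
¬(a ∧ (((b ∨ b) → (d → c)) ∨ ¬b)): Gödel ¬ of 0.27 = 0 (operand ≠ 0)
((((b → (¬a → ¬a)) → c) ∧ d) ∨ ¬(a ∧ (((b ∨ b) → (d → c)) ∨ ¬b))) = max(0.27, 0) = 0.27

0.27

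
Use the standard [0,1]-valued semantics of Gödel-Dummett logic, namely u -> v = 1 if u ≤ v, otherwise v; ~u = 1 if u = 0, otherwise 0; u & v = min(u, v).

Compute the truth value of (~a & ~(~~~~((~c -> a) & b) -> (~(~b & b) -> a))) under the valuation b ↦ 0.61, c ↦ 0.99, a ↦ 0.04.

0.00

~a: Gödel ¬ of 0.04 = 0 (operand ≠ 0)
~c: Gödel ¬ of 0.99 = 0 (operand ≠ 0)
(~c -> a): 0 ≤ 0.04, so result = 1
((~c -> a) & b) = min(1, 0.61) = 0.61
~((~c -> a) & b): Gödel ¬ of 0.61 = 0 (operand ≠ 0)
~~((~c -> a) & b): Gödel ¬ of 0 = 1 (operand is 0)
~~~((~c -> a) & b): Gödel ¬ of 1 = 0 (operand ≠ 0)
~~~~((~c -> a) & b): Gödel ¬ of 0 = 1 (operand is 0)
~b: Gödel ¬ of 0.61 = 0 (operand ≠ 0)
(~b & b) = min(0, 0.61) = 0
~(~b & b): Gödel ¬ of 0 = 1 (operand is 0)
(~(~b & b) -> a): 1 > 0.04, so result = 0.04
(~~~~((~c -> a) & b) -> (~(~b & b) -> a)): 1 > 0.04, so result = 0.04
~(~~~~((~c -> a) & b) -> (~(~b & b) -> a)): Gödel ¬ of 0.04 = 0 (operand ≠ 0)
(~a & ~(~~~~((~c -> a) & b) -> (~(~b & b) -> a))) = min(0, 0) = 0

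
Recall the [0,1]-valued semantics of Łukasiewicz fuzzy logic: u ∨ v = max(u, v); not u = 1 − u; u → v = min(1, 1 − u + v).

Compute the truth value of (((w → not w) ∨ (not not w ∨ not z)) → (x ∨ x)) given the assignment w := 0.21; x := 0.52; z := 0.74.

not w: Łukasiewicz ¬ gives 1 − 0.21 = 0.79
(w → not w): min(1, 1 − 0.21 + 0.79) = 1
not w: Łukasiewicz ¬ gives 1 − 0.21 = 0.79
not not w: Łukasiewicz ¬ gives 1 − 0.79 = 0.21
not z: Łukasiewicz ¬ gives 1 − 0.74 = 0.26
(not not w ∨ not z) = max(0.21, 0.26) = 0.26
((w → not w) ∨ (not not w ∨ not z)) = max(1, 0.26) = 1
(x ∨ x) = max(0.52, 0.52) = 0.52
(((w → not w) ∨ (not not w ∨ not z)) → (x ∨ x)): min(1, 1 − 1 + 0.52) = 0.52

0.52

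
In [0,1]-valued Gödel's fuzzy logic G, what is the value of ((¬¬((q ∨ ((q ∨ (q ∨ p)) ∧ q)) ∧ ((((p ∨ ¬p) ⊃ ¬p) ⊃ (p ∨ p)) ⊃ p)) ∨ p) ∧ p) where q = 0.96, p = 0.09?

0.09

(q ∨ p) = max(0.96, 0.09) = 0.96
(q ∨ (q ∨ p)) = max(0.96, 0.96) = 0.96
((q ∨ (q ∨ p)) ∧ q) = min(0.96, 0.96) = 0.96
(q ∨ ((q ∨ (q ∨ p)) ∧ q)) = max(0.96, 0.96) = 0.96
¬p: Gödel ¬ of 0.09 = 0 (operand ≠ 0)
(p ∨ ¬p) = max(0.09, 0) = 0.09
¬p: Gödel ¬ of 0.09 = 0 (operand ≠ 0)
((p ∨ ¬p) ⊃ ¬p): 0.09 > 0, so result = 0
(p ∨ p) = max(0.09, 0.09) = 0.09
(((p ∨ ¬p) ⊃ ¬p) ⊃ (p ∨ p)): 0 ≤ 0.09, so result = 1
((((p ∨ ¬p) ⊃ ¬p) ⊃ (p ∨ p)) ⊃ p): 1 > 0.09, so result = 0.09
((q ∨ ((q ∨ (q ∨ p)) ∧ q)) ∧ ((((p ∨ ¬p) ⊃ ¬p) ⊃ (p ∨ p)) ⊃ p)) = min(0.96, 0.09) = 0.09
¬((q ∨ ((q ∨ (q ∨ p)) ∧ q)) ∧ ((((p ∨ ¬p) ⊃ ¬p) ⊃ (p ∨ p)) ⊃ p)): Gödel ¬ of 0.09 = 0 (operand ≠ 0)
¬¬((q ∨ ((q ∨ (q ∨ p)) ∧ q)) ∧ ((((p ∨ ¬p) ⊃ ¬p) ⊃ (p ∨ p)) ⊃ p)): Gödel ¬ of 0 = 1 (operand is 0)
(¬¬((q ∨ ((q ∨ (q ∨ p)) ∧ q)) ∧ ((((p ∨ ¬p) ⊃ ¬p) ⊃ (p ∨ p)) ⊃ p)) ∨ p) = max(1, 0.09) = 1
((¬¬((q ∨ ((q ∨ (q ∨ p)) ∧ q)) ∧ ((((p ∨ ¬p) ⊃ ¬p) ⊃ (p ∨ p)) ⊃ p)) ∨ p) ∧ p) = min(1, 0.09) = 0.09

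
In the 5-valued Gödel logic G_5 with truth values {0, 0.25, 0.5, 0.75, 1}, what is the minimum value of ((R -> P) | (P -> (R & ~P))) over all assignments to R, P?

0.25

The minimum is attained at R = 0.5, P = 0.25:
  (R -> P): 0.5 > 0.25, so result = 0.25
  ~P: Gödel ¬ of 0.25 = 0 (operand ≠ 0)
  (R & ~P) = min(0.5, 0) = 0
  (P -> (R & ~P)): 0.25 > 0, so result = 0
  ((R -> P) | (P -> (R & ~P))) = max(0.25, 0) = 0.25
Checking all 25 assignments confirms none give a value below 0.25.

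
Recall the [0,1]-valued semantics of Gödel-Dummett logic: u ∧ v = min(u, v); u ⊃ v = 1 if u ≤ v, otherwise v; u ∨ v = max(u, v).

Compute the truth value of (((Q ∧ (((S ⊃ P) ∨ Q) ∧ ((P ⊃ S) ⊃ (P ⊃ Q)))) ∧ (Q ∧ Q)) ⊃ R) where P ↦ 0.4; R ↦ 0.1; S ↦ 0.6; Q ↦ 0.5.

(S ⊃ P): 0.6 > 0.4, so result = 0.4
((S ⊃ P) ∨ Q) = max(0.4, 0.5) = 0.5
(P ⊃ S): 0.4 ≤ 0.6, so result = 1
(P ⊃ Q): 0.4 ≤ 0.5, so result = 1
((P ⊃ S) ⊃ (P ⊃ Q)): 1 ≤ 1, so result = 1
(((S ⊃ P) ∨ Q) ∧ ((P ⊃ S) ⊃ (P ⊃ Q))) = min(0.5, 1) = 0.5
(Q ∧ (((S ⊃ P) ∨ Q) ∧ ((P ⊃ S) ⊃ (P ⊃ Q)))) = min(0.5, 0.5) = 0.5
(Q ∧ Q) = min(0.5, 0.5) = 0.5
((Q ∧ (((S ⊃ P) ∨ Q) ∧ ((P ⊃ S) ⊃ (P ⊃ Q)))) ∧ (Q ∧ Q)) = min(0.5, 0.5) = 0.5
(((Q ∧ (((S ⊃ P) ∨ Q) ∧ ((P ⊃ S) ⊃ (P ⊃ Q)))) ∧ (Q ∧ Q)) ⊃ R): 0.5 > 0.1, so result = 0.1

0.10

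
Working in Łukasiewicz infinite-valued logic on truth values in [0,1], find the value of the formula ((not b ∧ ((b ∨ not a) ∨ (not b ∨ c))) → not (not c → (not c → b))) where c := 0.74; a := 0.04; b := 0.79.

0.79

not b: Łukasiewicz ¬ gives 1 − 0.79 = 0.21
not a: Łukasiewicz ¬ gives 1 − 0.04 = 0.96
(b ∨ not a) = max(0.79, 0.96) = 0.96
not b: Łukasiewicz ¬ gives 1 − 0.79 = 0.21
(not b ∨ c) = max(0.21, 0.74) = 0.74
((b ∨ not a) ∨ (not b ∨ c)) = max(0.96, 0.74) = 0.96
(not b ∧ ((b ∨ not a) ∨ (not b ∨ c))) = min(0.21, 0.96) = 0.21
not c: Łukasiewicz ¬ gives 1 − 0.74 = 0.26
not c: Łukasiewicz ¬ gives 1 − 0.74 = 0.26
(not c → b): min(1, 1 − 0.26 + 0.79) = 1
(not c → (not c → b)): min(1, 1 − 0.26 + 1) = 1
not (not c → (not c → b)): Łukasiewicz ¬ gives 1 − 1 = 0
((not b ∧ ((b ∨ not a) ∨ (not b ∨ c))) → not (not c → (not c → b))): min(1, 1 − 0.21 + 0) = 0.79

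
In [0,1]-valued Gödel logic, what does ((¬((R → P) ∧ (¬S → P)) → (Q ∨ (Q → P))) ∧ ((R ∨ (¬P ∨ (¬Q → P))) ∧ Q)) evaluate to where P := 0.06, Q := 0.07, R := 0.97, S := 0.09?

0.07

(R → P): 0.97 > 0.06, so result = 0.06
¬S: Gödel ¬ of 0.09 = 0 (operand ≠ 0)
(¬S → P): 0 ≤ 0.06, so result = 1
((R → P) ∧ (¬S → P)) = min(0.06, 1) = 0.06
¬((R → P) ∧ (¬S → P)): Gödel ¬ of 0.06 = 0 (operand ≠ 0)
(Q → P): 0.07 > 0.06, so result = 0.06
(Q ∨ (Q → P)) = max(0.07, 0.06) = 0.07
(¬((R → P) ∧ (¬S → P)) → (Q ∨ (Q → P))): 0 ≤ 0.07, so result = 1
¬P: Gödel ¬ of 0.06 = 0 (operand ≠ 0)
¬Q: Gödel ¬ of 0.07 = 0 (operand ≠ 0)
(¬Q → P): 0 ≤ 0.06, so result = 1
(¬P ∨ (¬Q → P)) = max(0, 1) = 1
(R ∨ (¬P ∨ (¬Q → P))) = max(0.97, 1) = 1
((R ∨ (¬P ∨ (¬Q → P))) ∧ Q) = min(1, 0.07) = 0.07
((¬((R → P) ∧ (¬S → P)) → (Q ∨ (Q → P))) ∧ ((R ∨ (¬P ∨ (¬Q → P))) ∧ Q)) = min(1, 0.07) = 0.07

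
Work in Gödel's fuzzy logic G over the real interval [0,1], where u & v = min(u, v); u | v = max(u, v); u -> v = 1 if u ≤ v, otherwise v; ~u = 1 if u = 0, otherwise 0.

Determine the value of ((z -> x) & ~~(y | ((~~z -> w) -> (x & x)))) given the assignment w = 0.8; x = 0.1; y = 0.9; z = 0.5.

(z -> x): 0.5 > 0.1, so result = 0.1
~z: Gödel ¬ of 0.5 = 0 (operand ≠ 0)
~~z: Gödel ¬ of 0 = 1 (operand is 0)
(~~z -> w): 1 > 0.8, so result = 0.8
(x & x) = min(0.1, 0.1) = 0.1
((~~z -> w) -> (x & x)): 0.8 > 0.1, so result = 0.1
(y | ((~~z -> w) -> (x & x))) = max(0.9, 0.1) = 0.9
~(y | ((~~z -> w) -> (x & x))): Gödel ¬ of 0.9 = 0 (operand ≠ 0)
~~(y | ((~~z -> w) -> (x & x))): Gödel ¬ of 0 = 1 (operand is 0)
((z -> x) & ~~(y | ((~~z -> w) -> (x & x)))) = min(0.1, 1) = 0.1

0.10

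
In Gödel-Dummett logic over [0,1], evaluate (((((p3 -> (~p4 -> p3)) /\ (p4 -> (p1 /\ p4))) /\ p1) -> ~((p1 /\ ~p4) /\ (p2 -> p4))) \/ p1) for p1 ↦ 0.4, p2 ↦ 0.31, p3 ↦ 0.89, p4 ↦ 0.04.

~p4: Gödel ¬ of 0.04 = 0 (operand ≠ 0)
(~p4 -> p3): 0 ≤ 0.89, so result = 1
(p3 -> (~p4 -> p3)): 0.89 ≤ 1, so result = 1
(p1 /\ p4) = min(0.4, 0.04) = 0.04
(p4 -> (p1 /\ p4)): 0.04 ≤ 0.04, so result = 1
((p3 -> (~p4 -> p3)) /\ (p4 -> (p1 /\ p4))) = min(1, 1) = 1
(((p3 -> (~p4 -> p3)) /\ (p4 -> (p1 /\ p4))) /\ p1) = min(1, 0.4) = 0.4
~p4: Gödel ¬ of 0.04 = 0 (operand ≠ 0)
(p1 /\ ~p4) = min(0.4, 0) = 0
(p2 -> p4): 0.31 > 0.04, so result = 0.04
((p1 /\ ~p4) /\ (p2 -> p4)) = min(0, 0.04) = 0
~((p1 /\ ~p4) /\ (p2 -> p4)): Gödel ¬ of 0 = 1 (operand is 0)
((((p3 -> (~p4 -> p3)) /\ (p4 -> (p1 /\ p4))) /\ p1) -> ~((p1 /\ ~p4) /\ (p2 -> p4))): 0.4 ≤ 1, so result = 1
(((((p3 -> (~p4 -> p3)) /\ (p4 -> (p1 /\ p4))) /\ p1) -> ~((p1 /\ ~p4) /\ (p2 -> p4))) \/ p1) = max(1, 0.4) = 1

1.00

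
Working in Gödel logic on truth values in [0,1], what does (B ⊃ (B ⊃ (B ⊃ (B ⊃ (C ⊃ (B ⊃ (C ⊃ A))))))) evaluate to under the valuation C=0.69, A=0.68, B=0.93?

(C ⊃ A): 0.69 > 0.68, so result = 0.68
(B ⊃ (C ⊃ A)): 0.93 > 0.68, so result = 0.68
(C ⊃ (B ⊃ (C ⊃ A))): 0.69 > 0.68, so result = 0.68
(B ⊃ (C ⊃ (B ⊃ (C ⊃ A)))): 0.93 > 0.68, so result = 0.68
(B ⊃ (B ⊃ (C ⊃ (B ⊃ (C ⊃ A))))): 0.93 > 0.68, so result = 0.68
(B ⊃ (B ⊃ (B ⊃ (C ⊃ (B ⊃ (C ⊃ A)))))): 0.93 > 0.68, so result = 0.68
(B ⊃ (B ⊃ (B ⊃ (B ⊃ (C ⊃ (B ⊃ (C ⊃ A))))))): 0.93 > 0.68, so result = 0.68

0.68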